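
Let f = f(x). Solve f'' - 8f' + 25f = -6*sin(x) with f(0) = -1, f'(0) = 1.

Characteristic equation r² - 8r + 25 = 0 has discriminant (-8)² - 4·(25) = -36 < 0, so r = 4 ± 3i.
Hence f_h = C1*cos(3*x)*exp(4*x) + C2*exp(4*x)*sin(3*x).
Try f_p = A*cos(x) + B*sin(x). Substituting and equating the coefficients of cos(x) and sin(x) gives A = -3/40, B = -9/40, so f_p = -9*sin(x)/40 - 3*cos(x)/40.
General solution: f = -9*sin(x)/40 - 3*cos(x)/40 + C1*cos(3*x)*exp(4*x) + C2*exp(4*x)*sin(3*x).
Apply the initial conditions: f(0) = -3/40 + C1 = -1 and f'(0) = -9/40 + 3*C2 + 4*C1 = 1. Solving gives C1 = -37/40, C2 = 197/120.

f = -9*sin(x)/40 - 3*cos(x)/40 - 37*cos(3*x)*exp(4*x)/40 + 197*exp(4*x)*sin(3*x)/120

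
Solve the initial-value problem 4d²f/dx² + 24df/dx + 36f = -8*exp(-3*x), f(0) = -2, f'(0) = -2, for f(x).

Divide through by 4: f'' + 6f' + 9f = -2*exp(-3*x).
Characteristic equation r² + 6r + 9 = 0 has discriminant (6)² - 4·(9) = 0, so r = -3 is a repeated root.
Hence f_h = (C1 + C2*x)*exp(-3*x).
Since exp(-3*x) solves the homogeneous equation (r = -3 is a root of multiplicity 2), multiply the trial by x^2. Try f_p = A*x^2*exp(-3*x). Substituting into the equation and dividing by exp(-3*x) gives A = -1, so f_p = -x^2*exp(-3*x).
General solution: f = C1*exp(-3*x) - x^2*exp(-3*x) + C2*x*exp(-3*x).
Apply the initial conditions: f(0) = C1 = -2 and f'(0) = C2 - 3*C1 = -2. Solving gives C1 = -2, C2 = -8.

f = -2*exp(-3*x) - x**2*exp(-3*x) - 8*x*exp(-3*x)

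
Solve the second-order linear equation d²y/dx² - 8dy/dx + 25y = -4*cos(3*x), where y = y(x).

y = -cos(3*x)/13 + 3*sin(3*x)/26 + C1*cos(3*x)*exp(4*x) + C2*exp(4*x)*sin(3*x)

Characteristic equation r² - 8r + 25 = 0 has discriminant (-8)² - 4·(25) = -36 < 0, so r = 4 ± 3i.
Hence y_h = C1*cos(3*x)*exp(4*x) + C2*exp(4*x)*sin(3*x).
Try y_p = A*cos(3*x) + B*sin(3*x). Substituting and equating the coefficients of cos(3x) and sin(3x) gives A = -1/13, B = 3/26, so y_p = -cos(3*x)/13 + 3*sin(3*x)/26.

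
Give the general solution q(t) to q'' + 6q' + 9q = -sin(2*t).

Characteristic equation r² + 6r + 9 = 0 has discriminant (6)² - 4·(9) = 0, so r = -3 is a repeated root.
Hence q_h = (C1 + C2*t)*exp(-3*t).
Try q_p = A*cos(2*t) + B*sin(2*t). Substituting and equating the coefficients of cos(2t) and sin(2t) gives A = 12/169, B = -5/169, so q_p = -5*sin(2*t)/169 + 12*cos(2*t)/169.

q = -5*sin(2*t)/169 + 12*cos(2*t)/169 + C1*exp(-3*t) + C2*t*exp(-3*t)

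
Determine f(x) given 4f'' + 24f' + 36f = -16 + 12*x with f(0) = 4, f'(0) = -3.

Divide through by 4: f'' + 6f' + 9f = -4 + 3*x.
Characteristic equation r² + 6r + 9 = 0 has discriminant (6)² - 4·(9) = 0, so r = -3 is a repeated root.
Hence f_h = (C1 + C2*x)*exp(-3*x).
For the particular solution try f_p = A0 + A1*x. Substituting and matching coefficients of each power of x gives A0 = -2/3, A1 = 1/3, so f_p = -2/3 + x/3.
General solution: f = -2/3 + x/3 + C1*exp(-3*x) + C2*x*exp(-3*x).
Apply the initial conditions: f(0) = -2/3 + C1 = 4 and f'(0) = 1/3 + C2 - 3*C1 = -3. Solving gives C1 = 14/3, C2 = 32/3.

f = -2/3 + x/3 + 14*exp(-3*x)/3 + 32*x*exp(-3*x)/3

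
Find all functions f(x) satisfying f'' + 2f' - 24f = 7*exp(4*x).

f = C1*exp(4*x) + C2*exp(-6*x) + 7*x*exp(4*x)/10

Characteristic equation r² + 2r - 24 = 0 factors as (r - 4)(r + 6) = 0, so r = 4, -6.
Hence f_h = C1*exp(4*x) + C2*exp(-6*x).
Since exp(4*x) solves the homogeneous equation (r = 4 is a root of multiplicity 1), multiply the trial by x. Try f_p = A*x*exp(4*x). Substituting into the equation and dividing by exp(4*x) gives A = 7/10, so f_p = 7*x*exp(4*x)/10.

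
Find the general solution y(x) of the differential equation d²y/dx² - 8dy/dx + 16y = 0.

y = C1*exp(4*x) + C2*x*exp(4*x)

Characteristic equation r² - 8r + 16 = 0 has discriminant (-8)² - 4·(16) = 0, so r = 4 is a repeated root.
Hence y_h = (C1 + C2*x)*exp(4*x).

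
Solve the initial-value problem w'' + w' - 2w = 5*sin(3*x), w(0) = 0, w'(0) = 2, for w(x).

w = -41*exp(-2*x)/39 - 11*sin(3*x)/26 - 3*cos(3*x)/26 + 7*exp(x)/6

Characteristic equation r² + r - 2 = 0 factors as (r + 2)(r - 1) = 0, so r = -2, 1.
Hence w_h = C1*exp(-2*x) + C2*exp(x).
Try w_p = A*cos(3*x) + B*sin(3*x). Substituting and equating the coefficients of cos(3x) and sin(3x) gives A = -3/26, B = -11/26, so w_p = -11*sin(3*x)/26 - 3*cos(3*x)/26.
General solution: w = -11*sin(3*x)/26 - 3*cos(3*x)/26 + C1*exp(-2*x) + C2*exp(x).
Apply the initial conditions: w(0) = -3/26 + C1 + C2 = 0 and w'(0) = -33/26 + C2 - 2*C1 = 2. Solving gives C1 = -41/39, C2 = 7/6.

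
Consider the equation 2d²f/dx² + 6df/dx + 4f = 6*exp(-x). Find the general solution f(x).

Divide through by 2: f'' + 3f' + 2f = 3*exp(-x).
Characteristic equation r² + 3r + 2 = 0 factors as (r + 1)(r + 2) = 0, so r = -1, -2.
Hence f_h = C1*exp(-x) + C2*exp(-2*x).
Since exp(-x) solves the homogeneous equation (r = -1 is a root of multiplicity 1), multiply the trial by x. Try f_p = A*x*exp(-x). Substituting into the equation and dividing by exp(-x) gives A = 3, so f_p = 3*x*exp(-x).

f = C1*exp(-x) + C2*exp(-2*x) + 3*x*exp(-x)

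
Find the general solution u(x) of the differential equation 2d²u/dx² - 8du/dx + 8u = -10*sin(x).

Divide through by 2: u'' - 4u' + 4u = -5*sin(x).
Characteristic equation r² - 4r + 4 = 0 has discriminant (-4)² - 4·(4) = 0, so r = 2 is a repeated root.
Hence u_h = (C1 + C2*x)*exp(2*x).
Try u_p = A*cos(x) + B*sin(x). Substituting and equating the coefficients of cos(x) and sin(x) gives A = -4/5, B = -3/5, so u_p = -4*cos(x)/5 - 3*sin(x)/5.

u = -4*cos(x)/5 - 3*sin(x)/5 + C1*exp(2*x) + C2*x*exp(2*x)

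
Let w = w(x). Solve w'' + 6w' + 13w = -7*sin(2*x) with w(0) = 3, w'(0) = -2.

w = -7*sin(2*x)/25 + 28*cos(2*x)/75 + 161*exp(-3*x)*sin(2*x)/50 + 197*cos(2*x)*exp(-3*x)/75

Characteristic equation r² + 6r + 13 = 0 has discriminant (6)² - 4·(13) = -16 < 0, so r = -3 ± 2i.
Hence w_h = C1*cos(2*x)*exp(-3*x) + C2*exp(-3*x)*sin(2*x).
Try w_p = A*cos(2*x) + B*sin(2*x). Substituting and equating the coefficients of cos(2x) and sin(2x) gives A = 28/75, B = -7/25, so w_p = -7*sin(2*x)/25 + 28*cos(2*x)/75.
General solution: w = -7*sin(2*x)/25 + 28*cos(2*x)/75 + C1*cos(2*x)*exp(-3*x) + C2*exp(-3*x)*sin(2*x).
Apply the initial conditions: w(0) = 28/75 + C1 = 3 and w'(0) = -14/25 - 3*C1 + 2*C2 = -2. Solving gives C1 = 197/75, C2 = 161/50.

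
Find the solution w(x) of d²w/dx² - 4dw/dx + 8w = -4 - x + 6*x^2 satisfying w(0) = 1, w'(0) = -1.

w = -3/8 + 3*x**2/4 + 5*x/8 - 35*exp(2*x)*sin(2*x)/16 + 11*cos(2*x)*exp(2*x)/8

Characteristic equation r² - 4r + 8 = 0 has discriminant (-4)² - 4·(8) = -16 < 0, so r = 2 ± 2i.
Hence w_h = C1*cos(2*x)*exp(2*x) + C2*exp(2*x)*sin(2*x).
For the particular solution try w_p = A0 + A1*x + A2*x^2. Substituting and matching coefficients of each power of x gives A0 = -3/8, A1 = 5/8, A2 = 3/4, so w_p = -3/8 + 3*x^2/4 + 5*x/8.
General solution: w = -3/8 + 3*x^2/4 + 5*x/8 + C1*cos(2*x)*exp(2*x) + C2*exp(2*x)*sin(2*x).
Apply the initial conditions: w(0) = -3/8 + C1 = 1 and w'(0) = 5/8 + 2*C1 + 2*C2 = -1. Solving gives C1 = 11/8, C2 = -35/16.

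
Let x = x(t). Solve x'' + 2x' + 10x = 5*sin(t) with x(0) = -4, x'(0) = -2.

x = -2*cos(t)/17 + 9*sin(t)/17 - 109*exp(-t)*sin(3*t)/51 - 66*cos(3*t)*exp(-t)/17

Characteristic equation r² + 2r + 10 = 0 has discriminant (2)² - 4·(10) = -36 < 0, so r = -1 ± 3i.
Hence x_h = C1*cos(3*t)*exp(-t) + C2*exp(-t)*sin(3*t).
Try x_p = A*cos(t) + B*sin(t). Substituting and equating the coefficients of cos(t) and sin(t) gives A = -2/17, B = 9/17, so x_p = -2*cos(t)/17 + 9*sin(t)/17.
General solution: x = -2*cos(t)/17 + 9*sin(t)/17 + C1*cos(3*t)*exp(-t) + C2*exp(-t)*sin(3*t).
Apply the initial conditions: x(0) = -2/17 + C1 = -4 and x'(0) = 9/17 - C1 + 3*C2 = -2. Solving gives C1 = -66/17, C2 = -109/51.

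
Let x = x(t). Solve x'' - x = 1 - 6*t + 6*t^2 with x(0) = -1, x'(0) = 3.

x = -13 - 6*t**2 + 6*t + 9*exp(t)/2 + 15*exp(-t)/2

Characteristic equation r² - 1 = 0 factors as (r - 1)(r + 1) = 0, so r = 1, -1.
Hence x_h = C1*exp(t) + C2*exp(-t).
For the particular solution try x_p = A0 + A1*t + A2*t^2. Substituting and matching coefficients of each power of t gives A0 = -13, A1 = 6, A2 = -6, so x_p = -13 - 6*t^2 + 6*t.
General solution: x = -13 - 6*t^2 + 6*t + C1*exp(t) + C2*exp(-t).
Apply the initial conditions: x(0) = -13 + C1 + C2 = -1 and x'(0) = 6 + C1 - C2 = 3. Solving gives C1 = 9/2, C2 = 15/2.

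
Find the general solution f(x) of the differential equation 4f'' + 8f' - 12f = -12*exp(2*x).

Divide through by 4: f'' + 2f' - 3f = -3*exp(2*x).
Characteristic equation r² + 2r - 3 = 0 factors as (r - 1)(r + 3) = 0, so r = 1, -3.
Hence f_h = C1*exp(x) + C2*exp(-3*x).
Try f_p = A*exp(2*x). Substituting into the equation and dividing by exp(2*x) gives A = -3/5, so f_p = -3*exp(2*x)/5.

f = -3*exp(2*x)/5 + C1*exp(x) + C2*exp(-3*x)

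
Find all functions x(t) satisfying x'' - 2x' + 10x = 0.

x = C1*cos(3*t)*exp(t) + C2*exp(t)*sin(3*t)

Characteristic equation r² - 2r + 10 = 0 has discriminant (-2)² - 4·(10) = -36 < 0, so r = 1 ± 3i.
Hence x_h = C1*cos(3*t)*exp(t) + C2*exp(t)*sin(3*t).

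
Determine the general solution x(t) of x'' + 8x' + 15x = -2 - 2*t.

Characteristic equation r² + 8r + 15 = 0 factors as (r + 3)(r + 5) = 0, so r = -3, -5.
Hence x_h = C1*exp(-3*t) + C2*exp(-5*t).
For the particular solution try x_p = A0 + A1*t. Substituting and matching coefficients of each power of t gives A0 = -14/225, A1 = -2/15, so x_p = -14/225 - 2*t/15.

x = -14/225 - 2*t/15 + C1*exp(-3*t) + C2*exp(-5*t)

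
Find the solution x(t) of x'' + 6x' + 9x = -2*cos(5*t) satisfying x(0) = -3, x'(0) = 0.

x = -875*exp(-3*t)/289 - 15*sin(5*t)/289 + 8*cos(5*t)/289 - 150*t*exp(-3*t)/17

Characteristic equation r² + 6r + 9 = 0 has discriminant (6)² - 4·(9) = 0, so r = -3 is a repeated root.
Hence x_h = (C1 + C2*t)*exp(-3*t).
Try x_p = A*cos(5*t) + B*sin(5*t). Substituting and equating the coefficients of cos(5t) and sin(5t) gives A = 8/289, B = -15/289, so x_p = -15*sin(5*t)/289 + 8*cos(5*t)/289.
General solution: x = -15*sin(5*t)/289 + 8*cos(5*t)/289 + C1*exp(-3*t) + C2*t*exp(-3*t).
Apply the initial conditions: x(0) = 8/289 + C1 = -3 and x'(0) = -75/289 + C2 - 3*C1 = 0. Solving gives C1 = -875/289, C2 = -150/17.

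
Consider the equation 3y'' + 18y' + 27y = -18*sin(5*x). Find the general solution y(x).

Divide through by 3: y'' + 6y' + 9y = -6*sin(5*x).
Characteristic equation r² + 6r + 9 = 0 has discriminant (6)² - 4·(9) = 0, so r = -3 is a repeated root.
Hence y_h = (C1 + C2*x)*exp(-3*x).
Try y_p = A*cos(5*x) + B*sin(5*x). Substituting and equating the coefficients of cos(5x) and sin(5x) gives A = 45/289, B = 24/289, so y_p = 24*sin(5*x)/289 + 45*cos(5*x)/289.

y = 24*sin(5*x)/289 + 45*cos(5*x)/289 + C1*exp(-3*x) + C2*x*exp(-3*x)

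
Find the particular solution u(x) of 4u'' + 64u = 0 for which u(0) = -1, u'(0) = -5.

u = -cos(4*x) - 5*sin(4*x)/4

Divide through by 4: u'' + 16u = 0.
Characteristic equation r² + 16 = 0 has discriminant (0)² - 4·(16) = -64 < 0, so r = ± 4i.
Hence u_h = C1*cos(4*x) + C2*sin(4*x).
Apply the initial conditions: u(0) = C1 = -1 and u'(0) = 4*C2 = -5. Solving gives C1 = -1, C2 = -5/4.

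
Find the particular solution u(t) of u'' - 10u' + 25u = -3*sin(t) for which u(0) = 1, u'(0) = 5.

Characteristic equation r² - 10r + 25 = 0 has discriminant (-10)² - 4·(25) = 0, so r = 5 is a repeated root.
Hence u_h = (C1 + C2*t)*exp(5*t).
Try u_p = A*cos(t) + B*sin(t). Substituting and equating the coefficients of cos(t) and sin(t) gives A = -15/338, B = -18/169, so u_p = -18*sin(t)/169 - 15*cos(t)/338.
General solution: u = -18*sin(t)/169 - 15*cos(t)/338 + C1*exp(5*t) + C2*t*exp(5*t).
Apply the initial conditions: u(0) = -15/338 + C1 = 1 and u'(0) = -18/169 + C2 + 5*C1 = 5. Solving gives C1 = 353/338, C2 = -3/26.

u = -18*sin(t)/169 - 15*cos(t)/338 + 353*exp(5*t)/338 - 3*t*exp(5*t)/26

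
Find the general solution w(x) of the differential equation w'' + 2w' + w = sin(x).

w = -cos(x)/2 + C1*exp(-x) + C2*x*exp(-x)

Characteristic equation r² + 2r + 1 = 0 has discriminant (2)² - 4·(1) = 0, so r = -1 is a repeated root.
Hence w_h = (C1 + C2*x)*exp(-x).
Try w_p = A*cos(x) + B*sin(x). Substituting and equating the coefficients of cos(x) and sin(x) gives A = -1/2, B = 0, so w_p = -cos(x)/2.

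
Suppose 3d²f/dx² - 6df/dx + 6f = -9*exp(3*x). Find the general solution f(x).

f = -3*exp(3*x)/5 + C1*cos(x)*exp(x) + C2*exp(x)*sin(x)

Divide through by 3: f'' - 2f' + 2f = -3*exp(3*x).
Characteristic equation r² - 2r + 2 = 0 has discriminant (-2)² - 4·(2) = -4 < 0, so r = 1 ± i.
Hence f_h = C1*cos(x)*exp(x) + C2*exp(x)*sin(x).
Try f_p = A*exp(3*x). Substituting into the equation and dividing by exp(3*x) gives A = -3/5, so f_p = -3*exp(3*x)/5.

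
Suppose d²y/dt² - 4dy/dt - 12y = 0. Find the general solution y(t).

Characteristic equation r² - 4r - 12 = 0 factors as (r - 6)(r + 2) = 0, so r = 6, -2.
Hence y_h = C1*exp(6*t) + C2*exp(-2*t).

y = C1*exp(6*t) + C2*exp(-2*t)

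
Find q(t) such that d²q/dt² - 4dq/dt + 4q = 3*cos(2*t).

q = -3*sin(2*t)/8 + C1*exp(2*t) + C2*t*exp(2*t)

Characteristic equation r² - 4r + 4 = 0 has discriminant (-4)² - 4·(4) = 0, so r = 2 is a repeated root.
Hence q_h = (C1 + C2*t)*exp(2*t).
Try q_p = A*cos(2*t) + B*sin(2*t). Substituting and equating the coefficients of cos(2t) and sin(2t) gives A = 0, B = -3/8, so q_p = -3*sin(2*t)/8.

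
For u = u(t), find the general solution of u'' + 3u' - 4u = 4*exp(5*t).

Characteristic equation r² + 3r - 4 = 0 factors as (r + 4)(r - 1) = 0, so r = -4, 1.
Hence u_h = C1*exp(-4*t) + C2*exp(t).
Try u_p = A*exp(5*t). Substituting into the equation and dividing by exp(5*t) gives A = 1/9, so u_p = exp(5*t)/9.

u = exp(5*t)/9 + C1*exp(-4*t) + C2*exp(t)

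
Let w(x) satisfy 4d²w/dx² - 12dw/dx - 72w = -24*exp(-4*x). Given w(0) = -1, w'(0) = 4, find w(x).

Divide through by 4: w'' - 3w' - 18w = -6*exp(-4*x).
Characteristic equation r² - 3r - 18 = 0 factors as (r + 3)(r - 6) = 0, so r = -3, 6.
Hence w_h = C1*exp(-3*x) + C2*exp(6*x).
Try w_p = A*exp(-4*x). Substituting into the equation and dividing by exp(-4*x) gives A = -3/5, so w_p = -3*exp(-4*x)/5.
General solution: w = -3*exp(-4*x)/5 + C1*exp(-3*x) + C2*exp(6*x).
Apply the initial conditions: w(0) = -3/5 + C1 + C2 = -1 and w'(0) = 12/5 - 3*C1 + 6*C2 = 4. Solving gives C1 = -4/9, C2 = 2/45.

w = -4*exp(-3*x)/9 - 3*exp(-4*x)/5 + 2*exp(6*x)/45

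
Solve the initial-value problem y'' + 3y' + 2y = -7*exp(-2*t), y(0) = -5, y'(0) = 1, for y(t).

Characteristic equation r² + 3r + 2 = 0 factors as (r + 1)(r + 2) = 0, so r = -1, -2.
Hence y_h = C1*exp(-t) + C2*exp(-2*t).
Since exp(-2*t) solves the homogeneous equation (r = -2 is a root of multiplicity 1), multiply the trial by t. Try y_p = A*t*exp(-2*t). Substituting into the equation and dividing by exp(-2*t) gives A = 7, so y_p = 7*t*exp(-2*t).
General solution: y = C1*exp(-t) + C2*exp(-2*t) + 7*t*exp(-2*t).
Apply the initial conditions: y(0) = C1 + C2 = -5 and y'(0) = 7 - C1 - 2*C2 = 1. Solving gives C1 = -16, C2 = 11.

y = -16*exp(-t) + 11*exp(-2*t) + 7*t*exp(-2*t)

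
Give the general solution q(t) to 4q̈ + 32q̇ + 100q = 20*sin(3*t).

Divide through by 4: q'' + 8q' + 25q = 5*sin(3*t).
Characteristic equation r² + 8r + 25 = 0 has discriminant (8)² - 4·(25) = -36 < 0, so r = -4 ± 3i.
Hence q_h = C1*cos(3*t)*exp(-4*t) + C2*exp(-4*t)*sin(3*t).
Try q_p = A*cos(3*t) + B*sin(3*t). Substituting and equating the coefficients of cos(3t) and sin(3t) gives A = -15/104, B = 5/52, so q_p = -15*cos(3*t)/104 + 5*sin(3*t)/52.

q = -15*cos(3*t)/104 + 5*sin(3*t)/52 + C1*cos(3*t)*exp(-4*t) + C2*exp(-4*t)*sin(3*t)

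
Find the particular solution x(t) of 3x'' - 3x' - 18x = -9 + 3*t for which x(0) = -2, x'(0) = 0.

Divide through by 3: x'' - x' - 6x = -3 + t.
Characteristic equation r² - r - 6 = 0 factors as (r - 3)(r + 2) = 0, so r = 3, -2.
Hence x_h = C1*exp(3*t) + C2*exp(-2*t).
For the particular solution try x_p = A0 + A1*t. Substituting and matching coefficients of each power of t gives A0 = 19/36, A1 = -1/6, so x_p = 19/36 - t/6.
General solution: x = 19/36 - t/6 + C1*exp(3*t) + C2*exp(-2*t).
Apply the initial conditions: x(0) = 19/36 + C1 + C2 = -2 and x'(0) = -1/6 - 2*C2 + 3*C1 = 0. Solving gives C1 = -44/45, C2 = -31/20.

x = 19/36 - 44*exp(3*t)/45 - 31*exp(-2*t)/20 - t/6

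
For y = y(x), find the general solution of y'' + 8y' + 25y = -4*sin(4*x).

Characteristic equation r² + 8r + 25 = 0 has discriminant (8)² - 4·(25) = -36 < 0, so r = -4 ± 3i.
Hence y_h = C1*cos(3*x)*exp(-4*x) + C2*exp(-4*x)*sin(3*x).
Try y_p = A*cos(4*x) + B*sin(4*x). Substituting and equating the coefficients of cos(4x) and sin(4x) gives A = 128/1105, B = -36/1105, so y_p = -36*sin(4*x)/1105 + 128*cos(4*x)/1105.

y = -36*sin(4*x)/1105 + 128*cos(4*x)/1105 + C1*cos(3*x)*exp(-4*x) + C2*exp(-4*x)*sin(3*x)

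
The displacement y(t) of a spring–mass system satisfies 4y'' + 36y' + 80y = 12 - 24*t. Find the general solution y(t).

Divide through by 4: y'' + 9y' + 20y = 3 - 6*t.
Characteristic equation r² + 9r + 20 = 0 factors as (r + 5)(r + 4) = 0, so r = -5, -4.
Hence y_h = C1*exp(-5*t) + C2*exp(-4*t).
For the particular solution try y_p = A0 + A1*t. Substituting and matching coefficients of each power of t gives A0 = 57/200, A1 = -3/10, so y_p = 57/200 - 3*t/10.

y = 57/200 - 3*t/10 + C1*exp(-5*t) + C2*exp(-4*t)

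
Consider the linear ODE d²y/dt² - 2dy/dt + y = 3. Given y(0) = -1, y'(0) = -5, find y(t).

Characteristic equation r² - 2r + 1 = 0 has discriminant (-2)² - 4·(1) = 0, so r = 1 is a repeated root.
Hence y_h = (C1 + C2*t)*exp(t).
For the particular solution try y_p = A0. Substituting and matching coefficients of each power of t gives A0 = 3, so y_p = 3.
General solution: y = 3 + C1*exp(t) + C2*t*exp(t).
Apply the initial conditions: y(0) = 3 + C1 = -1 and y'(0) = C1 + C2 = -5. Solving gives C1 = -4, C2 = -1.

y = 3 - 4*exp(t) - t*exp(t)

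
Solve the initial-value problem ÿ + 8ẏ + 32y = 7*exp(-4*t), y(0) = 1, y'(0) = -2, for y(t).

Characteristic equation r² + 8r + 32 = 0 has discriminant (8)² - 4·(32) = -64 < 0, so r = -4 ± 4i.
Hence y_h = C1*cos(4*t)*exp(-4*t) + C2*exp(-4*t)*sin(4*t).
Try y_p = A*exp(-4*t). Substituting into the equation and dividing by exp(-4*t) gives A = 7/16, so y_p = 7*exp(-4*t)/16.
General solution: y = 7*exp(-4*t)/16 + C1*cos(4*t)*exp(-4*t) + C2*exp(-4*t)*sin(4*t).
Apply the initial conditions: y(0) = 7/16 + C1 = 1 and y'(0) = -7/4 - 4*C1 + 4*C2 = -2. Solving gives C1 = 9/16, C2 = 1/2.

y = 7*exp(-4*t)/16 + exp(-4*t)*sin(4*t)/2 + 9*cos(4*t)*exp(-4*t)/16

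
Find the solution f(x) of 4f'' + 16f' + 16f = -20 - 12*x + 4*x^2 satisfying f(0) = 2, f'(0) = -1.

f = -1/8 - 5*x/4 + x**2/4 + 17*exp(-2*x)/8 + 9*x*exp(-2*x)/2

Divide through by 4: f'' + 4f' + 4f = -5 + x^2 - 3*x.
Characteristic equation r² + 4r + 4 = 0 has discriminant (4)² - 4·(4) = 0, so r = -2 is a repeated root.
Hence f_h = (C1 + C2*x)*exp(-2*x).
For the particular solution try f_p = A0 + A1*x + A2*x^2. Substituting and matching coefficients of each power of x gives A0 = -1/8, A1 = -5/4, A2 = 1/4, so f_p = -1/8 - 5*x/4 + x^2/4.
General solution: f = -1/8 - 5*x/4 + x^2/4 + C1*exp(-2*x) + C2*x*exp(-2*x).
Apply the initial conditions: f(0) = -1/8 + C1 = 2 and f'(0) = -5/4 + C2 - 2*C1 = -1. Solving gives C1 = 17/8, C2 = 9/2.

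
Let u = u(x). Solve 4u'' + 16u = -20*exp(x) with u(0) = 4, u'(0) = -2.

Divide through by 4: u'' + 4u = -5*exp(x).
Characteristic equation r² + 4 = 0 has discriminant (0)² - 4·(4) = -16 < 0, so r = ± 2i.
Hence u_h = C1*cos(2*x) + C2*sin(2*x).
Try u_p = A*exp(x). Substituting into the equation and dividing by exp(x) gives A = -1, so u_p = -exp(x).
General solution: u = -exp(x) + C1*cos(2*x) + C2*sin(2*x).
Apply the initial conditions: u(0) = -1 + C1 = 4 and u'(0) = -1 + 2*C2 = -2. Solving gives C1 = 5, C2 = -1/2.

u = -exp(x) + 5*cos(2*x) - sin(2*x)/2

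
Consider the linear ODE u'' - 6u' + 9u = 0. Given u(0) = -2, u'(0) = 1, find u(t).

Characteristic equation r² - 6r + 9 = 0 has discriminant (-6)² - 4·(9) = 0, so r = 3 is a repeated root.
Hence u_h = (C1 + C2*t)*exp(3*t).
Apply the initial conditions: u(0) = C1 = -2 and u'(0) = C2 + 3*C1 = 1. Solving gives C1 = -2, C2 = 7.

u = -2*exp(3*t) + 7*t*exp(3*t)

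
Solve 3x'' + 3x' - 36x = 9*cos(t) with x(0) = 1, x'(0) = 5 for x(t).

Divide through by 3: x'' + x' - 12x = 3*cos(t).
Characteristic equation r² + r - 12 = 0 factors as (r + 4)(r - 3) = 0, so r = -4, 3.
Hence x_h = C1*exp(-4*t) + C2*exp(3*t).
Try x_p = A*cos(t) + B*sin(t). Substituting and equating the coefficients of cos(t) and sin(t) gives A = -39/170, B = 3/170, so x_p = -39*cos(t)/170 + 3*sin(t)/170.
General solution: x = -39*cos(t)/170 + 3*sin(t)/170 + C1*exp(-4*t) + C2*exp(3*t).
Apply the initial conditions: x(0) = -39/170 + C1 + C2 = 1 and x'(0) = 3/170 - 4*C1 + 3*C2 = 5. Solving gives C1 = -22/119, C2 = 99/70.

x = -39*cos(t)/170 - 22*exp(-4*t)/119 + 3*sin(t)/170 + 99*exp(3*t)/70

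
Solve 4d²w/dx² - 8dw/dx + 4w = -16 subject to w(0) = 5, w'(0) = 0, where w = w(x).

Divide through by 4: w'' - 2w' + w = -4.
Characteristic equation r² - 2r + 1 = 0 has discriminant (-2)² - 4·(1) = 0, so r = 1 is a repeated root.
Hence w_h = (C1 + C2*x)*exp(x).
For the particular solution try w_p = A0. Substituting and matching coefficients of each power of x gives A0 = -4, so w_p = -4.
General solution: w = -4 + C1*exp(x) + C2*x*exp(x).
Apply the initial conditions: w(0) = -4 + C1 = 5 and w'(0) = C1 + C2 = 0. Solving gives C1 = 9, C2 = -9.

w = -4 + 9*exp(x) - 9*x*exp(x)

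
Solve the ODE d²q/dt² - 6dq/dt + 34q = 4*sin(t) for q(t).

Characteristic equation r² - 6r + 34 = 0 has discriminant (-6)² - 4·(34) = -100 < 0, so r = 3 ± 5i.
Hence q_h = C1*cos(5*t)*exp(3*t) + C2*exp(3*t)*sin(5*t).
Try q_p = A*cos(t) + B*sin(t). Substituting and equating the coefficients of cos(t) and sin(t) gives A = 8/375, B = 44/375, so q_p = 8*cos(t)/375 + 44*sin(t)/375.

q = 8*cos(t)/375 + 44*sin(t)/375 + C1*cos(5*t)*exp(3*t) + C2*exp(3*t)*sin(5*t)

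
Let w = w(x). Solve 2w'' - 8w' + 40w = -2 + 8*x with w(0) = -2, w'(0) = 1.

w = -1/100 + x/5 - 199*cos(4*x)*exp(2*x)/100 + 239*exp(2*x)*sin(4*x)/200

Divide through by 2: w'' - 4w' + 20w = -1 + 4*x.
Characteristic equation r² - 4r + 20 = 0 has discriminant (-4)² - 4·(20) = -64 < 0, so r = 2 ± 4i.
Hence w_h = C1*cos(4*x)*exp(2*x) + C2*exp(2*x)*sin(4*x).
For the particular solution try w_p = A0 + A1*x. Substituting and matching coefficients of each power of x gives A0 = -1/100, A1 = 1/5, so w_p = -1/100 + x/5.
General solution: w = -1/100 + x/5 + C1*cos(4*x)*exp(2*x) + C2*exp(2*x)*sin(4*x).
Apply the initial conditions: w(0) = -1/100 + C1 = -2 and w'(0) = 1/5 + 2*C1 + 4*C2 = 1. Solving gives C1 = -199/100, C2 = 239/200.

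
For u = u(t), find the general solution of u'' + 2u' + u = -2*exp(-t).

u = C1*exp(-t) - t**2*exp(-t) + C2*t*exp(-t)

Characteristic equation r² + 2r + 1 = 0 has discriminant (2)² - 4·(1) = 0, so r = -1 is a repeated root.
Hence u_h = (C1 + C2*t)*exp(-t).
Since exp(-t) solves the homogeneous equation (r = -1 is a root of multiplicity 2), multiply the trial by t^2. Try u_p = A*t^2*exp(-t). Substituting into the equation and dividing by exp(-t) gives A = -1, so u_p = -t^2*exp(-t).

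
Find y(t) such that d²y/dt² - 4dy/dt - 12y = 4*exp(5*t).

Characteristic equation r² - 4r - 12 = 0 factors as (r + 2)(r - 6) = 0, so r = -2, 6.
Hence y_h = C1*exp(-2*t) + C2*exp(6*t).
Try y_p = A*exp(5*t). Substituting into the equation and dividing by exp(5*t) gives A = -4/7, so y_p = -4*exp(5*t)/7.

y = -4*exp(5*t)/7 + C1*exp(-2*t) + C2*exp(6*t)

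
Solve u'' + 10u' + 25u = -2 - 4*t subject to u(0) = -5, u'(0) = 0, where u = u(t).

u = -2/125 - 623*exp(-5*t)/125 - 4*t/25 - 619*t*exp(-5*t)/25

Characteristic equation r² + 10r + 25 = 0 has discriminant (10)² - 4·(25) = 0, so r = -5 is a repeated root.
Hence u_h = (C1 + C2*t)*exp(-5*t).
For the particular solution try u_p = A0 + A1*t. Substituting and matching coefficients of each power of t gives A0 = -2/125, A1 = -4/25, so u_p = -2/125 - 4*t/25.
General solution: u = -2/125 - 4*t/25 + C1*exp(-5*t) + C2*t*exp(-5*t).
Apply the initial conditions: u(0) = -2/125 + C1 = -5 and u'(0) = -4/25 + C2 - 5*C1 = 0. Solving gives C1 = -623/125, C2 = -619/25.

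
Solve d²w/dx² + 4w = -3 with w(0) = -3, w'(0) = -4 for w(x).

w = -3/4 - 2*sin(2*x) - 9*cos(2*x)/4

Characteristic equation r² + 4 = 0 has discriminant (0)² - 4·(4) = -16 < 0, so r = ± 2i.
Hence w_h = C1*cos(2*x) + C2*sin(2*x).
For the particular solution try w_p = A0. Substituting and matching coefficients of each power of x gives A0 = -3/4, so w_p = -3/4.
General solution: w = -3/4 + C1*cos(2*x) + C2*sin(2*x).
Apply the initial conditions: w(0) = -3/4 + C1 = -3 and w'(0) = 2*C2 = -4. Solving gives C1 = -9/4, C2 = -2.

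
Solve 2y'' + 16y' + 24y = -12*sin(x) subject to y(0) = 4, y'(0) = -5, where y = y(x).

y = -105*exp(-6*x)/148 - 66*sin(x)/185 + 48*cos(x)/185 + 89*exp(-2*x)/20

Divide through by 2: y'' + 8y' + 12y = -6*sin(x).
Characteristic equation r² + 8r + 12 = 0 factors as (r + 2)(r + 6) = 0, so r = -2, -6.
Hence y_h = C1*exp(-2*x) + C2*exp(-6*x).
Try y_p = A*cos(x) + B*sin(x). Substituting and equating the coefficients of cos(x) and sin(x) gives A = 48/185, B = -66/185, so y_p = -66*sin(x)/185 + 48*cos(x)/185.
General solution: y = -66*sin(x)/185 + 48*cos(x)/185 + C1*exp(-2*x) + C2*exp(-6*x).
Apply the initial conditions: y(0) = 48/185 + C1 + C2 = 4 and y'(0) = -66/185 - 6*C2 - 2*C1 = -5. Solving gives C1 = 89/20, C2 = -105/148.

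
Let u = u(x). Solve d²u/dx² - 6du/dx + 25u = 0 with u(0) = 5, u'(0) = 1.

Characteristic equation r² - 6r + 25 = 0 has discriminant (-6)² - 4·(25) = -64 < 0, so r = 3 ± 4i.
Hence u_h = C1*cos(4*x)*exp(3*x) + C2*exp(3*x)*sin(4*x).
Apply the initial conditions: u(0) = C1 = 5 and u'(0) = 3*C1 + 4*C2 = 1. Solving gives C1 = 5, C2 = -7/2.

u = 5*cos(4*x)*exp(3*x) - 7*exp(3*x)*sin(4*x)/2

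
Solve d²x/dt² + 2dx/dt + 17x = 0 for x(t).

Characteristic equation r² + 2r + 17 = 0 has discriminant (2)² - 4·(17) = -64 < 0, so r = -1 ± 4i.
Hence x_h = C1*cos(4*t)*exp(-t) + C2*exp(-t)*sin(4*t).

x = C1*cos(4*t)*exp(-t) + C2*exp(-t)*sin(4*t)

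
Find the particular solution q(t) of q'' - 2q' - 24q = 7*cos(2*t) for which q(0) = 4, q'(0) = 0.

q = -49*cos(2*t)/200 - 7*sin(2*t)/200 + 127*exp(-4*t)/50 + 341*exp(6*t)/200

Characteristic equation r² - 2r - 24 = 0 factors as (r + 4)(r - 6) = 0, so r = -4, 6.
Hence q_h = C1*exp(-4*t) + C2*exp(6*t).
Try q_p = A*cos(2*t) + B*sin(2*t). Substituting and equating the coefficients of cos(2t) and sin(2t) gives A = -49/200, B = -7/200, so q_p = -49*cos(2*t)/200 - 7*sin(2*t)/200.
General solution: q = -49*cos(2*t)/200 - 7*sin(2*t)/200 + C1*exp(-4*t) + C2*exp(6*t).
Apply the initial conditions: q(0) = -49/200 + C1 + C2 = 4 and q'(0) = -7/100 - 4*C1 + 6*C2 = 0. Solving gives C1 = 127/50, C2 = 341/200.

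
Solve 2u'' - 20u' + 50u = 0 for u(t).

u = C1*exp(5*t) + C2*t*exp(5*t)

Divide through by 2: u'' - 10u' + 25u = 0.
Characteristic equation r² - 10r + 25 = 0 has discriminant (-10)² - 4·(25) = 0, so r = 5 is a repeated root.
Hence u_h = (C1 + C2*t)*exp(5*t).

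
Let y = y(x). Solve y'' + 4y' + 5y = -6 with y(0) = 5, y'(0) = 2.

Characteristic equation r² + 4r + 5 = 0 has discriminant (4)² - 4·(5) = -4 < 0, so r = -2 ± i.
Hence y_h = C1*cos(x)*exp(-2*x) + C2*exp(-2*x)*sin(x).
For the particular solution try y_p = A0. Substituting and matching coefficients of each power of x gives A0 = -6/5, so y_p = -6/5.
General solution: y = -6/5 + C1*cos(x)*exp(-2*x) + C2*exp(-2*x)*sin(x).
Apply the initial conditions: y(0) = -6/5 + C1 = 5 and y'(0) = C2 - 2*C1 = 2. Solving gives C1 = 31/5, C2 = 72/5.

y = -6/5 + 31*cos(x)*exp(-2*x)/5 + 72*exp(-2*x)*sin(x)/5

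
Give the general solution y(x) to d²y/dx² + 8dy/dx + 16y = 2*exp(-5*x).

Characteristic equation r² + 8r + 16 = 0 has discriminant (8)² - 4·(16) = 0, so r = -4 is a repeated root.
Hence y_h = (C1 + C2*x)*exp(-4*x).
Try y_p = A*exp(-5*x). Substituting into the equation and dividing by exp(-5*x) gives A = 2, so y_p = 2*exp(-5*x).

y = 2*exp(-5*x) + C1*exp(-4*x) + C2*x*exp(-4*x)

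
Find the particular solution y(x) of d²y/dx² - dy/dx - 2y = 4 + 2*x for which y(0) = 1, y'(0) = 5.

Characteristic equation r² - r - 2 = 0 factors as (r + 1)(r - 2) = 0, so r = -1, 2.
Hence y_h = C1*exp(-x) + C2*exp(2*x).
For the particular solution try y_p = A0 + A1*x. Substituting and matching coefficients of each power of x gives A0 = -3/2, A1 = -1, so y_p = -3/2 - x.
General solution: y = -3/2 - x + C1*exp(-x) + C2*exp(2*x).
Apply the initial conditions: y(0) = -3/2 + C1 + C2 = 1 and y'(0) = -1 - C1 + 2*C2 = 5. Solving gives C1 = -1/3, C2 = 17/6.

y = -3/2 - x - exp(-x)/3 + 17*exp(2*x)/6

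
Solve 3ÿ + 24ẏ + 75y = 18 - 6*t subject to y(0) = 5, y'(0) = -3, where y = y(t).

y = 166/625 - 2*t/25 + 2959*cos(3*t)*exp(-4*t)/625 + 3337*exp(-4*t)*sin(3*t)/625

Divide through by 3: y'' + 8y' + 25y = 6 - 2*t.
Characteristic equation r² + 8r + 25 = 0 has discriminant (8)² - 4·(25) = -36 < 0, so r = -4 ± 3i.
Hence y_h = C1*cos(3*t)*exp(-4*t) + C2*exp(-4*t)*sin(3*t).
For the particular solution try y_p = A0 + A1*t. Substituting and matching coefficients of each power of t gives A0 = 166/625, A1 = -2/25, so y_p = 166/625 - 2*t/25.
General solution: y = 166/625 - 2*t/25 + C1*cos(3*t)*exp(-4*t) + C2*exp(-4*t)*sin(3*t).
Apply the initial conditions: y(0) = 166/625 + C1 = 5 and y'(0) = -2/25 - 4*C1 + 3*C2 = -3. Solving gives C1 = 2959/625, C2 = 3337/625.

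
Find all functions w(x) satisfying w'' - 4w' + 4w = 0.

Characteristic equation r² - 4r + 4 = 0 has discriminant (-4)² - 4·(4) = 0, so r = 2 is a repeated root.
Hence w_h = (C1 + C2*x)*exp(2*x).

w = C1*exp(2*x) + C2*x*exp(2*x)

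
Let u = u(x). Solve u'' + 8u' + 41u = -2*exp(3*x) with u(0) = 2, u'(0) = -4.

u = -exp(3*x)/37 + 31*exp(-4*x)*sin(5*x)/37 + 75*cos(5*x)*exp(-4*x)/37

Characteristic equation r² + 8r + 41 = 0 has discriminant (8)² - 4·(41) = -100 < 0, so r = -4 ± 5i.
Hence u_h = C1*cos(5*x)*exp(-4*x) + C2*exp(-4*x)*sin(5*x).
Try u_p = A*exp(3*x). Substituting into the equation and dividing by exp(3*x) gives A = -1/37, so u_p = -exp(3*x)/37.
General solution: u = -exp(3*x)/37 + C1*cos(5*x)*exp(-4*x) + C2*exp(-4*x)*sin(5*x).
Apply the initial conditions: u(0) = -1/37 + C1 = 2 and u'(0) = -3/37 - 4*C1 + 5*C2 = -4. Solving gives C1 = 75/37, C2 = 31/37.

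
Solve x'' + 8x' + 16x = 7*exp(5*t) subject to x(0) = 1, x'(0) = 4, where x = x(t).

x = 7*exp(5*t)/81 + 74*exp(-4*t)/81 + 65*t*exp(-4*t)/9

Characteristic equation r² + 8r + 16 = 0 has discriminant (8)² - 4·(16) = 0, so r = -4 is a repeated root.
Hence x_h = (C1 + C2*t)*exp(-4*t).
Try x_p = A*exp(5*t). Substituting into the equation and dividing by exp(5*t) gives A = 7/81, so x_p = 7*exp(5*t)/81.
General solution: x = 7*exp(5*t)/81 + C1*exp(-4*t) + C2*t*exp(-4*t).
Apply the initial conditions: x(0) = 7/81 + C1 = 1 and x'(0) = 35/81 + C2 - 4*C1 = 4. Solving gives C1 = 74/81, C2 = 65/9.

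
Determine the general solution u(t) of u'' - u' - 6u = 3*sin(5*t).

u = -93*sin(5*t)/986 + 15*cos(5*t)/986 + C1*exp(3*t) + C2*exp(-2*t)

Characteristic equation r² - r - 6 = 0 factors as (r - 3)(r + 2) = 0, so r = 3, -2.
Hence u_h = C1*exp(3*t) + C2*exp(-2*t).
Try u_p = A*cos(5*t) + B*sin(5*t). Substituting and equating the coefficients of cos(5t) and sin(5t) gives A = 15/986, B = -93/986, so u_p = -93*sin(5*t)/986 + 15*cos(5*t)/986.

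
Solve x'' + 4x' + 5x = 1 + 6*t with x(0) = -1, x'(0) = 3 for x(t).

x = -19/25 + 6*t/5 - 6*cos(t)*exp(-2*t)/25 + 33*exp(-2*t)*sin(t)/25

Characteristic equation r² + 4r + 5 = 0 has discriminant (4)² - 4·(5) = -4 < 0, so r = -2 ± i.
Hence x_h = C1*cos(t)*exp(-2*t) + C2*exp(-2*t)*sin(t).
For the particular solution try x_p = A0 + A1*t. Substituting and matching coefficients of each power of t gives A0 = -19/25, A1 = 6/5, so x_p = -19/25 + 6*t/5.
General solution: x = -19/25 + 6*t/5 + C1*cos(t)*exp(-2*t) + C2*exp(-2*t)*sin(t).
Apply the initial conditions: x(0) = -19/25 + C1 = -1 and x'(0) = 6/5 + C2 - 2*C1 = 3. Solving gives C1 = -6/25, C2 = 33/25.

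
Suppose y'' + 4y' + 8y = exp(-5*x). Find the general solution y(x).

y = exp(-5*x)/13 + C1*cos(2*x)*exp(-2*x) + C2*exp(-2*x)*sin(2*x)

Characteristic equation r² + 4r + 8 = 0 has discriminant (4)² - 4·(8) = -16 < 0, so r = -2 ± 2i.
Hence y_h = C1*cos(2*x)*exp(-2*x) + C2*exp(-2*x)*sin(2*x).
Try y_p = A*exp(-5*x). Substituting into the equation and dividing by exp(-5*x) gives A = 1/13, so y_p = exp(-5*x)/13.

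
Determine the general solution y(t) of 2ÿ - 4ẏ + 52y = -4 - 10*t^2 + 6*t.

y = -122/2197 - 5*t**2/26 + 29*t/338 + C1*cos(5*t)*exp(t) + C2*exp(t)*sin(5*t)

Divide through by 2: y'' - 2y' + 26y = -2 - 5*t^2 + 3*t.
Characteristic equation r² - 2r + 26 = 0 has discriminant (-2)² - 4·(26) = -100 < 0, so r = 1 ± 5i.
Hence y_h = C1*cos(5*t)*exp(t) + C2*exp(t)*sin(5*t).
For the particular solution try y_p = A0 + A1*t + A2*t^2. Substituting and matching coefficients of each power of t gives A0 = -122/2197, A1 = 29/338, A2 = -5/26, so y_p = -122/2197 - 5*t^2/26 + 29*t/338.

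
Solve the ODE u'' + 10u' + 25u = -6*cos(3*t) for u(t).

Characteristic equation r² + 10r + 25 = 0 has discriminant (10)² - 4·(25) = 0, so r = -5 is a repeated root.
Hence u_h = (C1 + C2*t)*exp(-5*t).
Try u_p = A*cos(3*t) + B*sin(3*t). Substituting and equating the coefficients of cos(3t) and sin(3t) gives A = -24/289, B = -45/289, so u_p = -45*sin(3*t)/289 - 24*cos(3*t)/289.

u = -45*sin(3*t)/289 - 24*cos(3*t)/289 + C1*exp(-5*t) + C2*t*exp(-5*t)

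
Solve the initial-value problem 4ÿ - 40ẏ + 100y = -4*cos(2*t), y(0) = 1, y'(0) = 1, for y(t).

y = -21*cos(2*t)/841 + 20*sin(2*t)/841 + 862*exp(5*t)/841 - 121*t*exp(5*t)/29

Divide through by 4: y'' - 10y' + 25y = -cos(2*t).
Characteristic equation r² - 10r + 25 = 0 has discriminant (-10)² - 4·(25) = 0, so r = 5 is a repeated root.
Hence y_h = (C1 + C2*t)*exp(5*t).
Try y_p = A*cos(2*t) + B*sin(2*t). Substituting and equating the coefficients of cos(2t) and sin(2t) gives A = -21/841, B = 20/841, so y_p = -21*cos(2*t)/841 + 20*sin(2*t)/841.
General solution: y = -21*cos(2*t)/841 + 20*sin(2*t)/841 + C1*exp(5*t) + C2*t*exp(5*t).
Apply the initial conditions: y(0) = -21/841 + C1 = 1 and y'(0) = 40/841 + C2 + 5*C1 = 1. Solving gives C1 = 862/841, C2 = -121/29.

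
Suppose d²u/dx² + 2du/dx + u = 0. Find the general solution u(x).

u = C1*exp(-x) + C2*x*exp(-x)

Characteristic equation r² + 2r + 1 = 0 has discriminant (2)² - 4·(1) = 0, so r = -1 is a repeated root.
Hence u_h = (C1 + C2*x)*exp(-x).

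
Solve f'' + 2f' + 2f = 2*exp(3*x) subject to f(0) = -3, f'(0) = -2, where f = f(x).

Characteristic equation r² + 2r + 2 = 0 has discriminant (2)² - 4·(2) = -4 < 0, so r = -1 ± i.
Hence f_h = C1*cos(x)*exp(-x) + C2*exp(-x)*sin(x).
Try f_p = A*exp(3*x). Substituting into the equation and dividing by exp(3*x) gives A = 2/17, so f_p = 2*exp(3*x)/17.
General solution: f = 2*exp(3*x)/17 + C1*cos(x)*exp(-x) + C2*exp(-x)*sin(x).
Apply the initial conditions: f(0) = 2/17 + C1 = -3 and f'(0) = 6/17 + C2 - C1 = -2. Solving gives C1 = -53/17, C2 = -93/17.

f = 2*exp(3*x)/17 - 93*exp(-x)*sin(x)/17 - 53*cos(x)*exp(-x)/17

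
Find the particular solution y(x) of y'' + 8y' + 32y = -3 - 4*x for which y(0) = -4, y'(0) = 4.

y = -1/16 - x/8 - 93*exp(-4*x)*sin(4*x)/32 - 63*cos(4*x)*exp(-4*x)/16

Characteristic equation r² + 8r + 32 = 0 has discriminant (8)² - 4·(32) = -64 < 0, so r = -4 ± 4i.
Hence y_h = C1*cos(4*x)*exp(-4*x) + C2*exp(-4*x)*sin(4*x).
For the particular solution try y_p = A0 + A1*x. Substituting and matching coefficients of each power of x gives A0 = -1/16, A1 = -1/8, so y_p = -1/16 - x/8.
General solution: y = -1/16 - x/8 + C1*cos(4*x)*exp(-4*x) + C2*exp(-4*x)*sin(4*x).
Apply the initial conditions: y(0) = -1/16 + C1 = -4 and y'(0) = -1/8 - 4*C1 + 4*C2 = 4. Solving gives C1 = -63/16, C2 = -93/32.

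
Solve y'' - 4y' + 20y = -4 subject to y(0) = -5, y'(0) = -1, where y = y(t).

Characteristic equation r² - 4r + 20 = 0 has discriminant (-4)² - 4·(20) = -64 < 0, so r = 2 ± 4i.
Hence y_h = C1*cos(4*t)*exp(2*t) + C2*exp(2*t)*sin(4*t).
For the particular solution try y_p = A0. Substituting and matching coefficients of each power of t gives A0 = -1/5, so y_p = -1/5.
General solution: y = -1/5 + C1*cos(4*t)*exp(2*t) + C2*exp(2*t)*sin(4*t).
Apply the initial conditions: y(0) = -1/5 + C1 = -5 and y'(0) = 2*C1 + 4*C2 = -1. Solving gives C1 = -24/5, C2 = 43/20.

y = -1/5 - 24*cos(4*t)*exp(2*t)/5 + 43*exp(2*t)*sin(4*t)/20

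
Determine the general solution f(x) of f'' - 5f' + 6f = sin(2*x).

Characteristic equation r² - 5r + 6 = 0 factors as (r - 2)(r - 3) = 0, so r = 2, 3.
Hence f_h = C1*exp(2*x) + C2*exp(3*x).
Try f_p = A*cos(2*x) + B*sin(2*x). Substituting and equating the coefficients of cos(2x) and sin(2x) gives A = 5/52, B = 1/52, so f_p = sin(2*x)/52 + 5*cos(2*x)/52.

f = sin(2*x)/52 + 5*cos(2*x)/52 + C1*exp(2*x) + C2*exp(3*x)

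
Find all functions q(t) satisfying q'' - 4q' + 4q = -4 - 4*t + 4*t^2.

q = -1/2 + t + t**2 + C1*exp(2*t) + C2*t*exp(2*t)

Characteristic equation r² - 4r + 4 = 0 has discriminant (-4)² - 4·(4) = 0, so r = 2 is a repeated root.
Hence q_h = (C1 + C2*t)*exp(2*t).
For the particular solution try q_p = A0 + A1*t + A2*t^2. Substituting and matching coefficients of each power of t gives A0 = -1/2, A1 = 1, A2 = 1, so q_p = -1/2 + t + t^2.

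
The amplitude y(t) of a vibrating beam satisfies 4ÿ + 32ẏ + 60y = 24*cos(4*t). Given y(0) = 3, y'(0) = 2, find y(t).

y = -421*exp(-5*t)/82 - 6*cos(4*t)/1025 + 192*sin(4*t)/1025 + 407*exp(-3*t)/50

Divide through by 4: y'' + 8y' + 15y = 6*cos(4*t).
Characteristic equation r² + 8r + 15 = 0 factors as (r + 5)(r + 3) = 0, so r = -5, -3.
Hence y_h = C1*exp(-5*t) + C2*exp(-3*t).
Try y_p = A*cos(4*t) + B*sin(4*t). Substituting and equating the coefficients of cos(4t) and sin(4t) gives A = -6/1025, B = 192/1025, so y_p = -6*cos(4*t)/1025 + 192*sin(4*t)/1025.
General solution: y = -6*cos(4*t)/1025 + 192*sin(4*t)/1025 + C1*exp(-5*t) + C2*exp(-3*t).
Apply the initial conditions: y(0) = -6/1025 + C1 + C2 = 3 and y'(0) = 768/1025 - 5*C1 - 3*C2 = 2. Solving gives C1 = -421/82, C2 = 407/50.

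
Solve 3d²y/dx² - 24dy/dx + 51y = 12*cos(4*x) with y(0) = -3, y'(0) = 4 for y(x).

Divide through by 3: y'' - 8y' + 17y = 4*cos(4*x).
Characteristic equation r² - 8r + 17 = 0 has discriminant (-8)² - 4·(17) = -4 < 0, so r = 4 ± i.
Hence y_h = C1*cos(x)*exp(4*x) + C2*exp(4*x)*sin(x).
Try y_p = A*cos(4*x) + B*sin(4*x). Substituting and equating the coefficients of cos(4x) and sin(4x) gives A = 4/1025, B = -128/1025, so y_p = -128*sin(4*x)/1025 + 4*cos(4*x)/1025.
General solution: y = -128*sin(4*x)/1025 + 4*cos(4*x)/1025 + C1*cos(x)*exp(4*x) + C2*exp(4*x)*sin(x).
Apply the initial conditions: y(0) = 4/1025 + C1 = -3 and y'(0) = -512/1025 + C2 + 4*C1 = 4. Solving gives C1 = -3079/1025, C2 = 16928/1025.

y = -128*sin(4*x)/1025 + 4*cos(4*x)/1025 - 3079*cos(x)*exp(4*x)/1025 + 16928*exp(4*x)*sin(x)/1025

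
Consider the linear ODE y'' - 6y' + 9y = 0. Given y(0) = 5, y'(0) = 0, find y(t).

Characteristic equation r² - 6r + 9 = 0 has discriminant (-6)² - 4·(9) = 0, so r = 3 is a repeated root.
Hence y_h = (C1 + C2*t)*exp(3*t).
Apply the initial conditions: y(0) = C1 = 5 and y'(0) = C2 + 3*C1 = 0. Solving gives C1 = 5, C2 = -15.

y = 5*exp(3*t) - 15*t*exp(3*t)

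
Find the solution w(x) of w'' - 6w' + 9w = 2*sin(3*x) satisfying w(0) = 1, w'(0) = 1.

w = cos(3*x)/9 + 8*exp(3*x)/9 - 5*x*exp(3*x)/3

Characteristic equation r² - 6r + 9 = 0 has discriminant (-6)² - 4·(9) = 0, so r = 3 is a repeated root.
Hence w_h = (C1 + C2*x)*exp(3*x).
Try w_p = A*cos(3*x) + B*sin(3*x). Substituting and equating the coefficients of cos(3x) and sin(3x) gives A = 1/9, B = 0, so w_p = cos(3*x)/9.
General solution: w = cos(3*x)/9 + C1*exp(3*x) + C2*x*exp(3*x).
Apply the initial conditions: w(0) = 1/9 + C1 = 1 and w'(0) = C2 + 3*C1 = 1. Solving gives C1 = 8/9, C2 = -5/3.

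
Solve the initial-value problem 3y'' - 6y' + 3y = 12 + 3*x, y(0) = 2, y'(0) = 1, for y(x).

y = 6 + x - 4*exp(x) + 4*x*exp(x)

Divide through by 3: y'' - 2y' + y = 4 + x.
Characteristic equation r² - 2r + 1 = 0 has discriminant (-2)² - 4·(1) = 0, so r = 1 is a repeated root.
Hence y_h = (C1 + C2*x)*exp(x).
For the particular solution try y_p = A0 + A1*x. Substituting and matching coefficients of each power of x gives A0 = 6, A1 = 1, so y_p = 6 + x.
General solution: y = 6 + x + C1*exp(x) + C2*x*exp(x).
Apply the initial conditions: y(0) = 6 + C1 = 2 and y'(0) = 1 + C1 + C2 = 1. Solving gives C1 = -4, C2 = 4.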